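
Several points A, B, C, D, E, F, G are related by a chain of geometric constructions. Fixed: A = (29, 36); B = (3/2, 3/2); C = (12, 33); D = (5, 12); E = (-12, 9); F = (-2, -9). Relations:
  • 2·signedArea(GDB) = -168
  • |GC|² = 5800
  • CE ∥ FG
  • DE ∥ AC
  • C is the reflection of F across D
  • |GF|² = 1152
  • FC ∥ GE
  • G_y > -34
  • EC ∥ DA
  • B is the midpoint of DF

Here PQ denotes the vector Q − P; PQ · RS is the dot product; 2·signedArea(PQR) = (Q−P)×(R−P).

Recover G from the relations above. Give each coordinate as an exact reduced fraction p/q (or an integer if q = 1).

G = (-26, -33)

1. G_x = -26  [FC ∥ GE ∩ CE ∥ FG]
2. G_y = -33  [FC ∥ GE ∩ CE ∥ FG]
   → G = (-26, -33)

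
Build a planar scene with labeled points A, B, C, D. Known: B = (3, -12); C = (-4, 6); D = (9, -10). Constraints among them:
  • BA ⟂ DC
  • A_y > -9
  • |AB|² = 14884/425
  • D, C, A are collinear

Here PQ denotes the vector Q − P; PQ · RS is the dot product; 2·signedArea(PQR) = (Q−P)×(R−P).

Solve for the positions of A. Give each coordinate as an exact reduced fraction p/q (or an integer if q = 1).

A = (3227/425, -3514/425)

1. A_x = 3227/425  [D, C, A are collinear ∩ BA ⟂ DC]
2. A_y = -3514/425  [D, C, A are collinear ∩ BA ⟂ DC]
   → A = (3227/425, -3514/425)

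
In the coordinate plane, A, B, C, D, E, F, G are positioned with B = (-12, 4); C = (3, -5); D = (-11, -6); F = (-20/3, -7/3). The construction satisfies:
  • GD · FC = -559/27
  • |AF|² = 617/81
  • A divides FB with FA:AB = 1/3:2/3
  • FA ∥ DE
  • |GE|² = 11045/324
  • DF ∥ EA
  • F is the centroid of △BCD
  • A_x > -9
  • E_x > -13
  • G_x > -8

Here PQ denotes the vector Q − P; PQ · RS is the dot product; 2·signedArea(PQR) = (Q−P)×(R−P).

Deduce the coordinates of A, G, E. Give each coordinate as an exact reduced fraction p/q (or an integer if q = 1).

A = (-76/9, -2/9)
E = (-115/9, -35/9)
G = (-68/9, -23/18)

1. A_x = -76/9  [A divides FB with FA:AB = 1/3:2/3]
2. A_y = -2/9  [A divides FB with FA:AB = 1/3:2/3]
   → A = (-76/9, -2/9)
3. E_x = -115/9  [DF ∥ EA ∩ FA ∥ DE]
4. E_y = -35/9  [DF ∥ EA ∩ FA ∥ DE]
   → E = (-115/9, -35/9)
5. G_x = -68/9  [line -29/3·x + 8/3·y + -1880/27 = 0 ∩ |GE|² = 11045/324]
6. G_y = -23/18  [line -29/3·x + 8/3·y + -1880/27 = 0 ∩ |GE|² = 11045/324]
   → G = (-68/9, -23/18)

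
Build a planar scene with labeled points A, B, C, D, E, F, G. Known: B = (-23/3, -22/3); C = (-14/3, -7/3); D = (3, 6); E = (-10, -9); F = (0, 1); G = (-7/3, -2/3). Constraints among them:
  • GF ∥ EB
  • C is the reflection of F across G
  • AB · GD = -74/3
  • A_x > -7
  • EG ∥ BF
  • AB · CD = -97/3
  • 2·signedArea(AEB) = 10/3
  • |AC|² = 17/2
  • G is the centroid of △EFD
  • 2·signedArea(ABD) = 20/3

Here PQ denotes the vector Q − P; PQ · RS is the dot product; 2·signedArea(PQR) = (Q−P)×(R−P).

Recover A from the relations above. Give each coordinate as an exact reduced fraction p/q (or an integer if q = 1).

A = (-37/6, -29/6)

1. A_x = -37/6  [2·signedArea(AEB) = 10/3 ∩ AB · GD = -74/3]
2. A_y = -29/6  [2·signedArea(AEB) = 10/3 ∩ AB · GD = -74/3]
   → A = (-37/6, -29/6)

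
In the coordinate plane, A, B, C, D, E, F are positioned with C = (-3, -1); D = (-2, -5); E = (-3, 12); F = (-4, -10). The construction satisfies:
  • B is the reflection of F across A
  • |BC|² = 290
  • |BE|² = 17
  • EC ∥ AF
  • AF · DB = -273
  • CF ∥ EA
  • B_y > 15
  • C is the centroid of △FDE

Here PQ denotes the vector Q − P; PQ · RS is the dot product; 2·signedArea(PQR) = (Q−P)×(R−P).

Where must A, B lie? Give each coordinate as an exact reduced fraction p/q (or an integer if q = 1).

1. A_x = -4  [EC ∥ AF ∩ CF ∥ EA]
2. A_y = 3  [EC ∥ AF ∩ CF ∥ EA]
   → A = (-4, 3)
3. B_x = -4  [B is the reflection of F across A]
4. B_y = 16  [B is the reflection of F across A]
   → B = (-4, 16)

A = (-4, 3)
B = (-4, 16)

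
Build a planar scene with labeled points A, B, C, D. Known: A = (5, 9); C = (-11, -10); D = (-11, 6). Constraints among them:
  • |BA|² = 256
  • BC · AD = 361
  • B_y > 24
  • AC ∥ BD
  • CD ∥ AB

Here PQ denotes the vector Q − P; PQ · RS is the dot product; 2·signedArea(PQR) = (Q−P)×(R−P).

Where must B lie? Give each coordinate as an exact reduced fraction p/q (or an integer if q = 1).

1. B_x = 5  [AC ∥ BD ∩ CD ∥ AB]
2. B_y = 25  [AC ∥ BD ∩ CD ∥ AB]
   → B = (5, 25)

B = (5, 25)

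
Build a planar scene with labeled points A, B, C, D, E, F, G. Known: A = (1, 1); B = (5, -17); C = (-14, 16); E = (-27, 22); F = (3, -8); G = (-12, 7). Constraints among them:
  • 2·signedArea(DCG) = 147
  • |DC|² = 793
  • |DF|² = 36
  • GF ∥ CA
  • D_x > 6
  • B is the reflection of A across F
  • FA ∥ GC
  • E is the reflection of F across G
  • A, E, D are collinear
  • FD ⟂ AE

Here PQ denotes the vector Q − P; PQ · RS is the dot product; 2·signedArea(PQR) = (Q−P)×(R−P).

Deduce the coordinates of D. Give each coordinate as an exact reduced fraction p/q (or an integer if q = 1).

1. D_x = 33/5  [A, E, D are collinear ∩ FD ⟂ AE]
2. D_y = -16/5  [A, E, D are collinear ∩ FD ⟂ AE]
   → D = (33/5, -16/5)

D = (33/5, -16/5)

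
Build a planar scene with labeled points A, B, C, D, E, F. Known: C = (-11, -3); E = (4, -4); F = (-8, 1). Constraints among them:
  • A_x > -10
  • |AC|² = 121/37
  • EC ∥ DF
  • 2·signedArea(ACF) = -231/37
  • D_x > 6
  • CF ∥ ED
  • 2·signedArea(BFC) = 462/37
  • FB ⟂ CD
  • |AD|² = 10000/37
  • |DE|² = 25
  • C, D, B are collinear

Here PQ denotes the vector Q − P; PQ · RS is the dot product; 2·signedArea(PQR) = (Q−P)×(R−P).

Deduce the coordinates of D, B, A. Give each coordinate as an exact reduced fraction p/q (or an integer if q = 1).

1. D_x = 7  [EC ∥ DF ∩ CF ∥ ED]
2. D_y = 0  [EC ∥ DF ∩ CF ∥ ED]
   → D = (7, 0)
3. B_x = -275/37  [C, D, B are collinear ∩ FB ⟂ CD]
4. B_y = -89/37  [C, D, B are collinear ∩ FB ⟂ CD]
   → B = (-275/37, -89/37)
5. A_x = -341/37  [line -4·x + 3·y + -1064/37 = 0 ∩ |AC|² = 121/37]
6. A_y = -100/37  [line -4·x + 3·y + -1064/37 = 0 ∩ |AC|² = 121/37]
   → A = (-341/37, -100/37)

A = (-341/37, -100/37)
B = (-275/37, -89/37)
D = (7, 0)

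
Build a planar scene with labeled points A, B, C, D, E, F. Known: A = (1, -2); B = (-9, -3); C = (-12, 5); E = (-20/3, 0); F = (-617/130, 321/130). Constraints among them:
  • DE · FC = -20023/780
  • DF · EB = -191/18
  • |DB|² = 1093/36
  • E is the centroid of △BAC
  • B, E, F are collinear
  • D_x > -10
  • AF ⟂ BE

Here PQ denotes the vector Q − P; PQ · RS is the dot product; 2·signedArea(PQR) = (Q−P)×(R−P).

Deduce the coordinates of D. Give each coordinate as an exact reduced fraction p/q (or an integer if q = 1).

1. D_x = -28/3  [DE · FC = -20023/780 ∩ DF · EB = -191/18]
2. D_y = 5/2  [DE · FC = -20023/780 ∩ DF · EB = -191/18]
   → D = (-28/3, 5/2)

D = (-28/3, 5/2)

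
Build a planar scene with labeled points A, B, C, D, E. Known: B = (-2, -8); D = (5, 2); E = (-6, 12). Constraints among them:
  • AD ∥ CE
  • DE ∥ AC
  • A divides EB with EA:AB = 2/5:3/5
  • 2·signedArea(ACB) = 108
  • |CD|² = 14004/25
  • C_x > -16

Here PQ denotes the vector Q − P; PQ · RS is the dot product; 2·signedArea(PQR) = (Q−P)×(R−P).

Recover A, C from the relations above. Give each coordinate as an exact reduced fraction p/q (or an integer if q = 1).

1. A_x = -22/5  [A divides EB with EA:AB = 2/5:3/5]
2. A_y = 4  [A divides EB with EA:AB = 2/5:3/5]
   → A = (-22/5, 4)
3. C_x = -77/5  [AD ∥ CE ∩ DE ∥ AC]
4. C_y = 14  [AD ∥ CE ∩ DE ∥ AC]
   → C = (-77/5, 14)

A = (-22/5, 4)
C = (-77/5, 14)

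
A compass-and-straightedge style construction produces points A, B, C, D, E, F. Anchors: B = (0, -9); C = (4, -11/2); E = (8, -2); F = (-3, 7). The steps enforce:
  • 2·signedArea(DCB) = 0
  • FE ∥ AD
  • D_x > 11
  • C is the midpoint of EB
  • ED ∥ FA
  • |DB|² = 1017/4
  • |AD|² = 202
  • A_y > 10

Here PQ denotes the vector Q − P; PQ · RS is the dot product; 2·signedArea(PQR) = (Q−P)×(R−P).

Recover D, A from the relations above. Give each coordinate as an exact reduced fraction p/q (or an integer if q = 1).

A = (1, 21/2)
D = (12, 3/2)

1. D_x = 12  [line 7/2·x + -4·y + -36 = 0 ∩ |DB|² = 1017/4]
2. D_y = 3/2  [line 7/2·x + -4·y + -36 = 0 ∩ |DB|² = 1017/4]
   → D = (12, 3/2)
3. A_x = 1  [FE ∥ AD ∩ ED ∥ FA]
4. A_y = 21/2  [FE ∥ AD ∩ ED ∥ FA]
   → A = (1, 21/2)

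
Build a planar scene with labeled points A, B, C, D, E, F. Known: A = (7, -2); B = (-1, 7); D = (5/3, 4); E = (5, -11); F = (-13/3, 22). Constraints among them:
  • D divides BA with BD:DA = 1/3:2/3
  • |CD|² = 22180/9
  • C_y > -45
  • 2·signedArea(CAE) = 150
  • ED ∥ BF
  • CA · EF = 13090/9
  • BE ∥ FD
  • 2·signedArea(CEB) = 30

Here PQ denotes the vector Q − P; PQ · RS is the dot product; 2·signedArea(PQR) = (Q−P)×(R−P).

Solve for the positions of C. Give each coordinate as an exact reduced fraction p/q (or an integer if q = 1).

1. C_x = 43/3  [2·signedArea(CAE) = 150 ∩ 2·signedArea(CEB) = 30]
2. C_y = -44  [2·signedArea(CAE) = 150 ∩ 2·signedArea(CEB) = 30]
   → C = (43/3, -44)

C = (43/3, -44)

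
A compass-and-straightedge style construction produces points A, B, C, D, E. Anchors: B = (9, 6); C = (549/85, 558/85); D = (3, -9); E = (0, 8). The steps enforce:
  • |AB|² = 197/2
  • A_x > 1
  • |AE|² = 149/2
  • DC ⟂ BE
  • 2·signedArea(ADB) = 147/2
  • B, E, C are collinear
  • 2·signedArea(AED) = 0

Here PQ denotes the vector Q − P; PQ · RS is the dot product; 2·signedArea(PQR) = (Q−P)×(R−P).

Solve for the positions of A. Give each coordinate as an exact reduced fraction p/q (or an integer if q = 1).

A = (3/2, -1/2)

1. A_x = 3/2  [2·signedArea(AED) = 0 ∩ 2·signedArea(ADB) = 147/2]
2. A_y = -1/2  [2·signedArea(AED) = 0 ∩ 2·signedArea(ADB) = 147/2]
   → A = (3/2, -1/2)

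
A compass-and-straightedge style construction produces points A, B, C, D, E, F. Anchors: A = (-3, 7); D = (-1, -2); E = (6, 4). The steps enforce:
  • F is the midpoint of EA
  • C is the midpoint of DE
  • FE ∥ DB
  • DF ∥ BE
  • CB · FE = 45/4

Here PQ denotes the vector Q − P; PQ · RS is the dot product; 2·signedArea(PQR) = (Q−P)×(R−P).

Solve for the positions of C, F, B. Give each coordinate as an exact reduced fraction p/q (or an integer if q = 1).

1. C_x = 5/2  [C is the midpoint of DE]
2. C_y = 1  [C is the midpoint of DE]
   → C = (5/2, 1)
3. F_x = 3/2  [F is the midpoint of EA]
4. F_y = 11/2  [F is the midpoint of EA]
   → F = (3/2, 11/2)
5. B_x = 7/2  [DF ∥ BE ∩ FE ∥ DB]
6. B_y = -7/2  [DF ∥ BE ∩ FE ∥ DB]
   → B = (7/2, -7/2)

B = (7/2, -7/2)
C = (5/2, 1)
F = (3/2, 11/2)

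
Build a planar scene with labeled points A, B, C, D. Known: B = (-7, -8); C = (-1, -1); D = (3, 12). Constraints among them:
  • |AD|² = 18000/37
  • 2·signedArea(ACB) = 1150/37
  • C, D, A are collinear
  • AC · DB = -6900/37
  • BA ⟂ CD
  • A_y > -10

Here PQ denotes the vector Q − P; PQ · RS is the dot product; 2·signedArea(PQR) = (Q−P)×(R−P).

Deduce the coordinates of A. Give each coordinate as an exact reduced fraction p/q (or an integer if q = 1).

1. A_x = -129/37  [C, D, A are collinear ∩ BA ⟂ CD]
2. A_y = -336/37  [C, D, A are collinear ∩ BA ⟂ CD]
   → A = (-129/37, -336/37)

A = (-129/37, -336/37)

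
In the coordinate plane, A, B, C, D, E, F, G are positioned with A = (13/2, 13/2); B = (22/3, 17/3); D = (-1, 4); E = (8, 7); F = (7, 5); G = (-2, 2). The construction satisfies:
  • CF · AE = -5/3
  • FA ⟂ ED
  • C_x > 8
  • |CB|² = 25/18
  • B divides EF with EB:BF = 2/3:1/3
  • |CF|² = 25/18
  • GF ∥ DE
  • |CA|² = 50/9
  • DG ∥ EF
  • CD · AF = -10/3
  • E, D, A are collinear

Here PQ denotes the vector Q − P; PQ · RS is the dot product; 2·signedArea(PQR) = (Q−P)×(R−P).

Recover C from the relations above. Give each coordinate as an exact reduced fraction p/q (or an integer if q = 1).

C = (49/6, 29/6)

1. C_x = 49/6  [CF · AE = -5/3 ∩ CD · AF = -10/3]
2. C_y = 29/6  [CF · AE = -5/3 ∩ CD · AF = -10/3]
   → C = (49/6, 29/6)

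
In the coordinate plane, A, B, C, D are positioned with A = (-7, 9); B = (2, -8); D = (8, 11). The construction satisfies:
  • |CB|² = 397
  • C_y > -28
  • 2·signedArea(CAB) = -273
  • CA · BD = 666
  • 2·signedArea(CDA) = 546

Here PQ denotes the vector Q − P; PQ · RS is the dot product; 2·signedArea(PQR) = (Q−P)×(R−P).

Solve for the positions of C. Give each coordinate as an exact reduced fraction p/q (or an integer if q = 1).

1. C_x = -4  [2·signedArea(CAB) = -273 ∩ 2·signedArea(CDA) = 546]
2. C_y = -27  [2·signedArea(CAB) = -273 ∩ 2·signedArea(CDA) = 546]
   → C = (-4, -27)

C = (-4, -27)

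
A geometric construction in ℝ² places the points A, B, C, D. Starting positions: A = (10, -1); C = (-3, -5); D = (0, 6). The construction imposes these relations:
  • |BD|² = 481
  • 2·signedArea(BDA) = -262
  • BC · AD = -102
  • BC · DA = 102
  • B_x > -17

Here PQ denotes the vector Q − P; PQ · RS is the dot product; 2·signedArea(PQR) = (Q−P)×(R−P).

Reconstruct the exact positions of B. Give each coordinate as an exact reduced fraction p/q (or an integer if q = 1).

B = (-16, -9)

1. B_x = -16  [BC · AD = -102 ∩ 2·signedArea(BDA) = -262]
2. B_y = -9  [BC · AD = -102 ∩ 2·signedArea(BDA) = -262]
   → B = (-16, -9)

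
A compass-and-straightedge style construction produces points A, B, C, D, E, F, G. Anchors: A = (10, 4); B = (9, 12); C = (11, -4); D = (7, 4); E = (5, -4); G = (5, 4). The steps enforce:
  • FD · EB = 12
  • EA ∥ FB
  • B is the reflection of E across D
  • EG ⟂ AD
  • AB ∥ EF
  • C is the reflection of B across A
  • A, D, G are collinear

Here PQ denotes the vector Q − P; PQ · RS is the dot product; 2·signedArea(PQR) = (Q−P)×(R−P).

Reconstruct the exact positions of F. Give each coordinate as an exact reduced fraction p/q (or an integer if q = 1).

1. F_x = 4  [EA ∥ FB ∩ AB ∥ EF]
2. F_y = 4  [EA ∥ FB ∩ AB ∥ EF]
   → F = (4, 4)

F = (4, 4)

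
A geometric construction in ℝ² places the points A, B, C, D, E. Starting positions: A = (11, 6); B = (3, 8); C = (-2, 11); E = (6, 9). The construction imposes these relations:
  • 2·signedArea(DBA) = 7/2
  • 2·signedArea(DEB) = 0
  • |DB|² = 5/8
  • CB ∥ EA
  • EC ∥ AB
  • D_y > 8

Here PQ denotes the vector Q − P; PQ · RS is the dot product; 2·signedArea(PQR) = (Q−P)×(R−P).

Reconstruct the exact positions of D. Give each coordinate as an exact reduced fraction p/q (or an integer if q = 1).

1. D_x = 15/4  [2·signedArea(DEB) = 0 ∩ 2·signedArea(DBA) = 7/2]
2. D_y = 33/4  [2·signedArea(DEB) = 0 ∩ 2·signedArea(DBA) = 7/2]
   → D = (15/4, 33/4)

D = (15/4, 33/4)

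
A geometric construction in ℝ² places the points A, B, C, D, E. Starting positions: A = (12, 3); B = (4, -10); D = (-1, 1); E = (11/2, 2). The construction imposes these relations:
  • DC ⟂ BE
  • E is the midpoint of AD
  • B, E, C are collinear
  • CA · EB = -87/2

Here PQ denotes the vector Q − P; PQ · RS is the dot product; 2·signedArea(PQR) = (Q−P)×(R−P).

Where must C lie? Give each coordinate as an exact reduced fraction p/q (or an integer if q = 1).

C = (343/65, 14/65)

1. C_x = 343/65  [B, E, C are collinear ∩ DC ⟂ BE]
2. C_y = 14/65  [B, E, C are collinear ∩ DC ⟂ BE]
   → C = (343/65, 14/65)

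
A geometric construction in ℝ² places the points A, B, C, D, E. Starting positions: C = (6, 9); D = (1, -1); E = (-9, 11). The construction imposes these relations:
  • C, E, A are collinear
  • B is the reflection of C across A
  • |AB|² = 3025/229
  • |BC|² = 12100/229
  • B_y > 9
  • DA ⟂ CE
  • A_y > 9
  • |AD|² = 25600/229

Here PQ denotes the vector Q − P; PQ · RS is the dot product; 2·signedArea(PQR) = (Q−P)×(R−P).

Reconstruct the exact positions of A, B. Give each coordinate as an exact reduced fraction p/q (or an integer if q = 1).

1. A_x = 549/229  [C, E, A are collinear ∩ DA ⟂ CE]
2. A_y = 2171/229  [C, E, A are collinear ∩ DA ⟂ CE]
   → A = (549/229, 2171/229)
3. B_x = -276/229  [B is the reflection of C across A]
4. B_y = 2281/229  [B is the reflection of C across A]
   → B = (-276/229, 2281/229)

A = (549/229, 2171/229)
B = (-276/229, 2281/229)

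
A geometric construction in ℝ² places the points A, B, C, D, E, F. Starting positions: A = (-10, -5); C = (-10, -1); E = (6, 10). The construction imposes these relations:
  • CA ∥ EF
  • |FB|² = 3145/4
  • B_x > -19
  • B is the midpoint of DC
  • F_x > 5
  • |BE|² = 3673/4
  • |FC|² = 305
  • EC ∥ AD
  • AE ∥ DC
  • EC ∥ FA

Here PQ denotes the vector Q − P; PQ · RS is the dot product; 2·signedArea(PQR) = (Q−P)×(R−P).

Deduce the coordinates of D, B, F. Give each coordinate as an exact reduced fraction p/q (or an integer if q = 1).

B = (-18, -17/2)
D = (-26, -16)
F = (6, 6)

1. D_x = -26  [AE ∥ DC ∩ EC ∥ AD]
2. D_y = -16  [AE ∥ DC ∩ EC ∥ AD]
   → D = (-26, -16)
3. B_x = -18  [B is the midpoint of DC]
4. B_y = -17/2  [B is the midpoint of DC]
   → B = (-18, -17/2)
5. F_x = 6  [EC ∥ FA ∩ CA ∥ EF]
6. F_y = 6  [EC ∥ FA ∩ CA ∥ EF]
   → F = (6, 6)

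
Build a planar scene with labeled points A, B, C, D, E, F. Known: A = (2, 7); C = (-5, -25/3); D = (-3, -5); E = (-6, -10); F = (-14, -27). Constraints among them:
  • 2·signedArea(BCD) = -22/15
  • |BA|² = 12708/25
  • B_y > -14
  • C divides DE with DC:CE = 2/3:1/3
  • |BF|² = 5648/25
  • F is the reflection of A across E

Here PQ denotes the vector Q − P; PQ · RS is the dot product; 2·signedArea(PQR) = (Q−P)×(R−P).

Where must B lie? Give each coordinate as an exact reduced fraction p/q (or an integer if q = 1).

1. B_x = -38/5  [line -10/3·x + 2·y + 22/15 = 0 ∩ |BF|² = 5648/25]
2. B_y = -67/5  [line -10/3·x + 2·y + 22/15 = 0 ∩ |BF|² = 5648/25]
   → B = (-38/5, -67/5)

B = (-38/5, -67/5)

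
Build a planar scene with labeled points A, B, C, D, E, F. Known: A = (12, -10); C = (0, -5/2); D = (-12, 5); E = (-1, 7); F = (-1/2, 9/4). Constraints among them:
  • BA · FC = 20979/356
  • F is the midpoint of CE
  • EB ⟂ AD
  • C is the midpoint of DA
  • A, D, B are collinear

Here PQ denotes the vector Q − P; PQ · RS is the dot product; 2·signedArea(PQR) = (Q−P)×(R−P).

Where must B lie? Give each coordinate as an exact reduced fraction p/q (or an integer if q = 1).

1. B_x = -444/89  [A, D, B are collinear ∩ EB ⟂ AD]
2. B_y = 55/89  [A, D, B are collinear ∩ EB ⟂ AD]
   → B = (-444/89, 55/89)

B = (-444/89, 55/89)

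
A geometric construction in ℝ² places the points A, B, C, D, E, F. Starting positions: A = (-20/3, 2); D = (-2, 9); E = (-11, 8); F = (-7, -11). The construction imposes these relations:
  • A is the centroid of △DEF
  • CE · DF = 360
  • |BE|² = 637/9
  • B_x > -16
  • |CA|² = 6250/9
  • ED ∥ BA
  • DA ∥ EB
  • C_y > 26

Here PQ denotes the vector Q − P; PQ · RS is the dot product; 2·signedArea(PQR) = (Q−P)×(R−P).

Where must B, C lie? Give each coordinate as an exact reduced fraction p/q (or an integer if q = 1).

B = (-47/3, 1)
C = (-15, 27)

1. B_x = -47/3  [ED ∥ BA ∩ DA ∥ EB]
2. B_y = 1  [ED ∥ BA ∩ DA ∥ EB]
   → B = (-47/3, 1)
3. C_x = -15  [line 5·x + 20·y + -465 = 0 ∩ |CA|² = 6250/9]
4. C_y = 27  [line 5·x + 20·y + -465 = 0 ∩ |CA|² = 6250/9]
   → C = (-15, 27)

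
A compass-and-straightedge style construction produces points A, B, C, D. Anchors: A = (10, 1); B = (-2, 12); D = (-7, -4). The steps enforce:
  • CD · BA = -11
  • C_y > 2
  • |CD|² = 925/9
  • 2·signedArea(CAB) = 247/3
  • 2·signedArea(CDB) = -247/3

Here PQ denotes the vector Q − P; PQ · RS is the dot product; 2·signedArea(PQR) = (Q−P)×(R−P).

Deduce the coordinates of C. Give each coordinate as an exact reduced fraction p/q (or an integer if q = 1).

C = (1/3, 3)

1. C_x = 1/3  [2·signedArea(CAB) = 247/3 ∩ CD · BA = -11]
2. C_y = 3  [2·signedArea(CAB) = 247/3 ∩ CD · BA = -11]
   → C = (1/3, 3)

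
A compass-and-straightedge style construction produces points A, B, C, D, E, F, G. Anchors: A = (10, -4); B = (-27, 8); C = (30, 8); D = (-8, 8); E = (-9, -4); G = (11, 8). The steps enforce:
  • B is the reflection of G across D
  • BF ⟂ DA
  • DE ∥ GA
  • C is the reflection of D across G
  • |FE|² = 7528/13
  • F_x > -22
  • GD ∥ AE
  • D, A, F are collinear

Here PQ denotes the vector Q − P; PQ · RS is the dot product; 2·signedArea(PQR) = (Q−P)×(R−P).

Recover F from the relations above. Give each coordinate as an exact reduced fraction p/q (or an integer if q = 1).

F = (-275/13, 218/13)

1. F_x = -275/13  [D, A, F are collinear ∩ BF ⟂ DA]
2. F_y = 218/13  [D, A, F are collinear ∩ BF ⟂ DA]
   → F = (-275/13, 218/13)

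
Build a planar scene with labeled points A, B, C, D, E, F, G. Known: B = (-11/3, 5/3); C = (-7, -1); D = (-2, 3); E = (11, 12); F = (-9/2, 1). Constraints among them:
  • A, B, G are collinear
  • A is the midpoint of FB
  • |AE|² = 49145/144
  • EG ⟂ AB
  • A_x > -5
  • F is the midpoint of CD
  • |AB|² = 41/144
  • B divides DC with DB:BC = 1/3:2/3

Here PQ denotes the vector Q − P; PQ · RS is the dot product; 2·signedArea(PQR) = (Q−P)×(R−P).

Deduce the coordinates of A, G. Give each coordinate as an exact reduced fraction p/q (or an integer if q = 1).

1. A_x = -49/12  [A is the midpoint of FB]
2. A_y = 4/3  [A is the midpoint of FB]
   → A = (-49/12, 4/3)
3. G_x = 423/41  [A, B, G are collinear ∩ EG ⟂ AB]
4. G_y = 527/41  [A, B, G are collinear ∩ EG ⟂ AB]
   → G = (423/41, 527/41)

A = (-49/12, 4/3)
G = (423/41, 527/41)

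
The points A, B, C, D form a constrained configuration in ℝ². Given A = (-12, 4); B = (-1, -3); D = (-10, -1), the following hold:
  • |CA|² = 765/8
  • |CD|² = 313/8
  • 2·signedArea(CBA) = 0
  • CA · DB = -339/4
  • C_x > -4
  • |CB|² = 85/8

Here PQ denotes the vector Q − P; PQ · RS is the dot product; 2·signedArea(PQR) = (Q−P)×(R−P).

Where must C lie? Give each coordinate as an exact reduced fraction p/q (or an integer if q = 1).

C = (-15/4, -5/4)

1. C_x = -15/4  [2·signedArea(CBA) = 0 ∩ CA · DB = -339/4]
2. C_y = -5/4  [2·signedArea(CBA) = 0 ∩ CA · DB = -339/4]
   → C = (-15/4, -5/4)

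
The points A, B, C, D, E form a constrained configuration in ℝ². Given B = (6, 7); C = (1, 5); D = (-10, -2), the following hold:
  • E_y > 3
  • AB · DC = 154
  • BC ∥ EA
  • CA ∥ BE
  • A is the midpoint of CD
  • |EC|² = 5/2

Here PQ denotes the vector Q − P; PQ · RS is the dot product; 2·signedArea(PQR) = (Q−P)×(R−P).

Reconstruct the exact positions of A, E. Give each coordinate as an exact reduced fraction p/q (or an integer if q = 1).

1. A_x = -9/2  [A is the midpoint of CD]
2. A_y = 3/2  [A is the midpoint of CD]
   → A = (-9/2, 3/2)
3. E_x = 1/2  [BC ∥ EA ∩ CA ∥ BE]
4. E_y = 7/2  [BC ∥ EA ∩ CA ∥ BE]
   → E = (1/2, 7/2)

A = (-9/2, 3/2)
E = (1/2, 7/2)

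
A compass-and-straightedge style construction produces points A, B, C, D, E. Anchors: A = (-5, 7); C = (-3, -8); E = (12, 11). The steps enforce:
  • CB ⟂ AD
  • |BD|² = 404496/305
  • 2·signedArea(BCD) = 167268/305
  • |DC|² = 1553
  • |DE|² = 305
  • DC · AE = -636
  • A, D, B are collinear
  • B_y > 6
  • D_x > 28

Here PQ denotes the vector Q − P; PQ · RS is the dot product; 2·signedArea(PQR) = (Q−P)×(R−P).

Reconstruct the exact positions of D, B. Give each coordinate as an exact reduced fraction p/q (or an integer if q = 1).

1. D_x = 29  [line -17·x + -4·y + 553 = 0 ∩ |DE|² = 305]
2. D_y = 15  [line -17·x + -4·y + 553 = 0 ∩ |DE|² = 305]
   → D = (29, 15)
3. B_x = -1967/305  [A, D, B are collinear ∩ CB ⟂ AD]
4. B_y = 2031/305  [A, D, B are collinear ∩ CB ⟂ AD]
   → B = (-1967/305, 2031/305)

B = (-1967/305, 2031/305)
D = (29, 15)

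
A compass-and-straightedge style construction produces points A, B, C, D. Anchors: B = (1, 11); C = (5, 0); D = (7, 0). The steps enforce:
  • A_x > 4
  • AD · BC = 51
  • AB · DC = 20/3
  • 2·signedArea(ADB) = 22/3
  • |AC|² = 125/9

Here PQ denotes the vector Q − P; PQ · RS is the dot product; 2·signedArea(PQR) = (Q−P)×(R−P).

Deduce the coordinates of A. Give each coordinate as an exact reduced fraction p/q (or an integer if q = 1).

A = (13/3, 11/3)

1. A_x = 13/3  [2·signedArea(ADB) = 22/3 ∩ AB · DC = 20/3]
2. A_y = 11/3  [2·signedArea(ADB) = 22/3 ∩ AB · DC = 20/3]
   → A = (13/3, 11/3)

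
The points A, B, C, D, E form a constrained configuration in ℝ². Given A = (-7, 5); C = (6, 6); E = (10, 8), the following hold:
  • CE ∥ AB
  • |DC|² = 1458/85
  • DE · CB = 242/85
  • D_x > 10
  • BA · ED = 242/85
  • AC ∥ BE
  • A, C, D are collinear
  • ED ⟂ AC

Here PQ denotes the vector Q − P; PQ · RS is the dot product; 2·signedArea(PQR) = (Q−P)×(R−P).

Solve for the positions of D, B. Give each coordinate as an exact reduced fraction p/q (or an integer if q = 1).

B = (-3, 7)
D = (861/85, 537/85)

1. D_x = 861/85  [A, C, D are collinear ∩ ED ⟂ AC]
2. D_y = 537/85  [A, C, D are collinear ∩ ED ⟂ AC]
   → D = (861/85, 537/85)
3. B_x = -3  [AC ∥ BE ∩ CE ∥ AB]
4. B_y = 7  [AC ∥ BE ∩ CE ∥ AB]
   → B = (-3, 7)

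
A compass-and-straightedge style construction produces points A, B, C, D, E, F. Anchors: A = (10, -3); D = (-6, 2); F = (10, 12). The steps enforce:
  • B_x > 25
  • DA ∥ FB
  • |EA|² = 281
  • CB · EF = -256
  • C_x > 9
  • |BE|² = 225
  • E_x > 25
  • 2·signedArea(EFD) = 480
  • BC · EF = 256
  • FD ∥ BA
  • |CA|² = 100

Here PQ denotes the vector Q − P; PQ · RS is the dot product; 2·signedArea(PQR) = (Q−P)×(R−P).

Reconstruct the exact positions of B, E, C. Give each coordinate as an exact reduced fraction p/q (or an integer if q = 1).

1. B_x = 26  [FD ∥ BA ∩ DA ∥ FB]
2. B_y = 7  [FD ∥ BA ∩ DA ∥ FB]
   → B = (26, 7)
3. E_x = 26  [line 10·x + -16·y + -388 = 0 ∩ |EA|² = 281]
4. E_y = -8  [line 10·x + -16·y + -388 = 0 ∩ |EA|² = 281]
   → E = (26, -8)
5. C_x = 10  [line 16·x + -20·y + -20 = 0 ∩ |CA|² = 100]
6. C_y = 7  [line 16·x + -20·y + -20 = 0 ∩ |CA|² = 100]
   → C = (10, 7)

B = (26, 7)
C = (10, 7)
E = (26, -8)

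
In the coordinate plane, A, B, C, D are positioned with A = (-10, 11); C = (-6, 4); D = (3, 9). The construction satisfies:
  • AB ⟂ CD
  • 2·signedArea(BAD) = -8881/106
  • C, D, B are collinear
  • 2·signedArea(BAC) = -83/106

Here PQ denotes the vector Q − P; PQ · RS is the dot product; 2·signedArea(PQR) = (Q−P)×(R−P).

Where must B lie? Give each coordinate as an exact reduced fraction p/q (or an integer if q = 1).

1. B_x = -645/106  [C, D, B are collinear ∩ AB ⟂ CD]
2. B_y = 419/106  [C, D, B are collinear ∩ AB ⟂ CD]
   → B = (-645/106, 419/106)

B = (-645/106, 419/106)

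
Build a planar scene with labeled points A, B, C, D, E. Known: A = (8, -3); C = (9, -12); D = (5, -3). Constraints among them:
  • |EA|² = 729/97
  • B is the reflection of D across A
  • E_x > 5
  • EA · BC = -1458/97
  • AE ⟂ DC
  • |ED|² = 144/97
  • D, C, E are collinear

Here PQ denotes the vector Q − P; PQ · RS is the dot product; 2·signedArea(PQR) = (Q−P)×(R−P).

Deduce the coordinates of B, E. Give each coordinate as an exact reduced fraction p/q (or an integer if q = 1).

1. B_x = 11  [B is the reflection of D across A]
2. B_y = -3  [B is the reflection of D across A]
   → B = (11, -3)
3. E_x = 533/97  [D, C, E are collinear ∩ AE ⟂ DC]
4. E_y = -399/97  [D, C, E are collinear ∩ AE ⟂ DC]
   → E = (533/97, -399/97)

B = (11, -3)
E = (533/97, -399/97)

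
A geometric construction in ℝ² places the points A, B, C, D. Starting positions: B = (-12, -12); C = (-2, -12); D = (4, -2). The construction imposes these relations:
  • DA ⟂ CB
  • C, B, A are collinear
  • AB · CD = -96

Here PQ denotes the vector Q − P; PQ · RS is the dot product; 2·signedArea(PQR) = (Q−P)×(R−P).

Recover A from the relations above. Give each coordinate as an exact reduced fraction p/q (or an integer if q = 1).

1. A_x = 4  [C, B, A are collinear ∩ DA ⟂ CB]
2. A_y = -12  [C, B, A are collinear ∩ DA ⟂ CB]
   → A = (4, -12)

A = (4, -12)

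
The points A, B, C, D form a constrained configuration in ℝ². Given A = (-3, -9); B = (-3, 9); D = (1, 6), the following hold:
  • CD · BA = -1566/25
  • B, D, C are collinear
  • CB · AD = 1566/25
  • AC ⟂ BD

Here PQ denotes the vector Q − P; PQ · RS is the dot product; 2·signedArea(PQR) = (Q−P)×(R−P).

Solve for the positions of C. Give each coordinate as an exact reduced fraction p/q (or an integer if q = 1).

C = (141/25, 63/25)

1. C_x = 141/25  [B, D, C are collinear ∩ AC ⟂ BD]
2. C_y = 63/25  [B, D, C are collinear ∩ AC ⟂ BD]
   → C = (141/25, 63/25)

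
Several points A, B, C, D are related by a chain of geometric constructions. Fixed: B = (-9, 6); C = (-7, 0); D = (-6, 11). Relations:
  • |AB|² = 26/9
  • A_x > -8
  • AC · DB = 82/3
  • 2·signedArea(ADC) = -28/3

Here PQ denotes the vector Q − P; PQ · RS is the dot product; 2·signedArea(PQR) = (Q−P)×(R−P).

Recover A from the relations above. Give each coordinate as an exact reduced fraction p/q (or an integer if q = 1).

1. A_x = -22/3  [2·signedArea(ADC) = -28/3 ∩ AC · DB = 82/3]
2. A_y = 17/3  [2·signedArea(ADC) = -28/3 ∩ AC · DB = 82/3]
   → A = (-22/3, 17/3)

A = (-22/3, 17/3)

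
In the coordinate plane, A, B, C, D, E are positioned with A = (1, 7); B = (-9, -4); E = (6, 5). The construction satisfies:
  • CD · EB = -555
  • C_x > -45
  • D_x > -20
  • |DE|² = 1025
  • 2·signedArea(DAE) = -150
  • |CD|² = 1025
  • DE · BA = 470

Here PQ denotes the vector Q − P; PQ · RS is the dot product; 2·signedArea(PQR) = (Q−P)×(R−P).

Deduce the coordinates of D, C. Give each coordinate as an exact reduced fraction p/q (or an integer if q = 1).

C = (-44, -35)
D = (-19, -15)

1. D_x = -19  [DE · BA = 470 ∩ 2·signedArea(DAE) = -150]
2. D_y = -15  [DE · BA = 470 ∩ 2·signedArea(DAE) = -150]
   → D = (-19, -15)
3. C_x = -44  [line 15·x + 9·y + 975 = 0 ∩ |CD|² = 1025]
4. C_y = -35  [line 15·x + 9·y + 975 = 0 ∩ |CD|² = 1025]
   → C = (-44, -35)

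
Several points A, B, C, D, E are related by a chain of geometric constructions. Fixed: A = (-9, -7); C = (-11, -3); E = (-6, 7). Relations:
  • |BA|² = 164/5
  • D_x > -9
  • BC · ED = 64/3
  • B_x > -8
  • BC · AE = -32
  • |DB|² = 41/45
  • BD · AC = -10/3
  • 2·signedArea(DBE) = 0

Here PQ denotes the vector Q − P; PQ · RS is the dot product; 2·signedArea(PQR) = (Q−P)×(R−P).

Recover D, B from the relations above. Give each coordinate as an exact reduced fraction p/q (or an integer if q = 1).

1. B_x = -39/5  [line -3·x + -14·y + -43 = 0 ∩ |BA|² = 164/5]
2. B_y = -7/5  [line -3·x + -14·y + -43 = 0 ∩ |BA|² = 164/5]
   → B = (-39/5, -7/5)
3. D_x = -8  [2·signedArea(DBE) = 0 ∩ BC · ED = 64/3]
4. D_y = -7/3  [2·signedArea(DBE) = 0 ∩ BC · ED = 64/3]
   → D = (-8, -7/3)

B = (-39/5, -7/5)
D = (-8, -7/3)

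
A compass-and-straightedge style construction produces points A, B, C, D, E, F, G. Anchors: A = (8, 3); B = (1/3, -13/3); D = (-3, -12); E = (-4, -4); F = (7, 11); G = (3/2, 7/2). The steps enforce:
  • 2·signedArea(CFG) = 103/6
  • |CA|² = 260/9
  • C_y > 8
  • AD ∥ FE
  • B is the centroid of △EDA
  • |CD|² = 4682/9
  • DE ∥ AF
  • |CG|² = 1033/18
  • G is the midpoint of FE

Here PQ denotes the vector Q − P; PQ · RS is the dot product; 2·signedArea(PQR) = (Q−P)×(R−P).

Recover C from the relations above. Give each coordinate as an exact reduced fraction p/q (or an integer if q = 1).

1. C_x = 22/3  [line 15/2·x + -11/2·y + -55/6 = 0 ∩ |CA|² = 260/9]
2. C_y = 25/3  [line 15/2·x + -11/2·y + -55/6 = 0 ∩ |CA|² = 260/9]
   → C = (22/3, 25/3)

C = (22/3, 25/3)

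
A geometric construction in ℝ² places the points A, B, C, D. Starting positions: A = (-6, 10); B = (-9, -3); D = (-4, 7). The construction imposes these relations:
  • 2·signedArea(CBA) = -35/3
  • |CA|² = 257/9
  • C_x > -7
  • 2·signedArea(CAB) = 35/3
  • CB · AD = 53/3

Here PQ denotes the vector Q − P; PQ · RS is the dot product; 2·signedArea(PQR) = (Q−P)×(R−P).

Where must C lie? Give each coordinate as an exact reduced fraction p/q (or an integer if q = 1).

1. C_x = -19/3  [CB · AD = 53/3 ∩ 2·signedArea(CBA) = -35/3]
2. C_y = 14/3  [CB · AD = 53/3 ∩ 2·signedArea(CBA) = -35/3]
   → C = (-19/3, 14/3)

C = (-19/3, 14/3)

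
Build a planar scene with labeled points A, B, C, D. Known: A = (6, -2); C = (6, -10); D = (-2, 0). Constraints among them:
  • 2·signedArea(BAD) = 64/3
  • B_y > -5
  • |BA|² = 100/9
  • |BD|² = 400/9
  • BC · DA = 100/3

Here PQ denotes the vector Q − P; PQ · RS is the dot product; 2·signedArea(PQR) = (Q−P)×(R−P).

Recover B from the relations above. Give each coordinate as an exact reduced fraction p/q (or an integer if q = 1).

B = (10/3, -4)

1. B_x = 10/3  [2·signedArea(BAD) = 64/3 ∩ BC · DA = 100/3]
2. B_y = -4  [2·signedArea(BAD) = 64/3 ∩ BC · DA = 100/3]
   → B = (10/3, -4)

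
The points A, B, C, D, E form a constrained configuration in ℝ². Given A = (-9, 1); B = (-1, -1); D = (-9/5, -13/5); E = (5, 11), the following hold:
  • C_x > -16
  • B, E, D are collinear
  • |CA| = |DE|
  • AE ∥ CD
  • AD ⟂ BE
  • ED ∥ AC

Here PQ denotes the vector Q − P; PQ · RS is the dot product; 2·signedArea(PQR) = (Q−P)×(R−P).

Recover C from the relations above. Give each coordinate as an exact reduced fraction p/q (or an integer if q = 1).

C = (-79/5, -63/5)

1. C_x = -79/5  [AE ∥ CD ∩ ED ∥ AC]
2. C_y = -63/5  [AE ∥ CD ∩ ED ∥ AC]
   → C = (-79/5, -63/5)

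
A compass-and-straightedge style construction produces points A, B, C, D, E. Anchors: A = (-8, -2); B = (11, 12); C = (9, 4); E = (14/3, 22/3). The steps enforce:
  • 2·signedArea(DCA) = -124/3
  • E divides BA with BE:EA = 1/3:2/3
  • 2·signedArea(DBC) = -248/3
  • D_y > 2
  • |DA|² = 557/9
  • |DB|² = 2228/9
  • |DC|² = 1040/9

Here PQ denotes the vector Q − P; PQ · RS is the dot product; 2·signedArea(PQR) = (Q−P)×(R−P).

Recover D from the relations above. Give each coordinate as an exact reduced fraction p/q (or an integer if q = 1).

D = (-5/3, 8/3)

1. D_x = -5/3  [2·signedArea(DBC) = -248/3 ∩ 2·signedArea(DCA) = -124/3]
2. D_y = 8/3  [2·signedArea(DBC) = -248/3 ∩ 2·signedArea(DCA) = -124/3]
   → D = (-5/3, 8/3)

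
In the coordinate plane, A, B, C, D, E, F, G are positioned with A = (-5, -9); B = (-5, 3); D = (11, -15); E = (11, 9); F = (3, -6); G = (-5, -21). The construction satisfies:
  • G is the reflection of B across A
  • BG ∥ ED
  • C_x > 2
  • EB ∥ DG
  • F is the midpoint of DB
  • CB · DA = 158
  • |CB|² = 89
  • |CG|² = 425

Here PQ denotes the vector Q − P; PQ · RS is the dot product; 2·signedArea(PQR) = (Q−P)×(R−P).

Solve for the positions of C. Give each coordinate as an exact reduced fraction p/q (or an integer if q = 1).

1. C_x = 3  [line 16·x + -6·y + -60 = 0 ∩ |CG|² = 425]
2. C_y = -2  [line 16·x + -6·y + -60 = 0 ∩ |CG|² = 425]
   → C = (3, -2)

C = (3, -2)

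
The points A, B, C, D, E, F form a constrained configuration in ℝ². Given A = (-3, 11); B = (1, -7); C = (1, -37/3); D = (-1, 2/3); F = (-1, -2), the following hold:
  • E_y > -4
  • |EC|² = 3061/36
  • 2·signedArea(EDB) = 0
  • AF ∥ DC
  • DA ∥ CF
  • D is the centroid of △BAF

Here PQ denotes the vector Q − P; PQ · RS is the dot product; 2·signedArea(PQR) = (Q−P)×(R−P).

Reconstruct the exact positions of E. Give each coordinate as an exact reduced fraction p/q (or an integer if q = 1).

1. E_x = 0  [line 23/3·x + 2·y + 19/3 = 0 ∩ |EC|² = 3061/36]
2. E_y = -19/6  [line 23/3·x + 2·y + 19/3 = 0 ∩ |EC|² = 3061/36]
   → E = (0, -19/6)

E = (0, -19/6)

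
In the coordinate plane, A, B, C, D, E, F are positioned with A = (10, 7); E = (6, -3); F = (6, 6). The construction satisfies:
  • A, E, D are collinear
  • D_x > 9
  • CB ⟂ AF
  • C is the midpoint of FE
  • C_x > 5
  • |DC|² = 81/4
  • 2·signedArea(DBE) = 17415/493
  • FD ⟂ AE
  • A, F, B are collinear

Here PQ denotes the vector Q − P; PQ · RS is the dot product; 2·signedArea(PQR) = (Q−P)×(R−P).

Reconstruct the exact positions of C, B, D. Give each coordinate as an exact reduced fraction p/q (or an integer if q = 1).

B = (84/17, 195/34)
C = (6, 3/2)
D = (264/29, 138/29)

1. C_x = 6  [C is the midpoint of FE]
2. C_y = 3/2  [C is the midpoint of FE]
   → C = (6, 3/2)
3. B_x = 84/17  [A, F, B are collinear ∩ CB ⟂ AF]
4. B_y = 195/34  [A, F, B are collinear ∩ CB ⟂ AF]
   → B = (84/17, 195/34)
5. D_x = 264/29  [A, E, D are collinear ∩ FD ⟂ AE]
6. D_y = 138/29  [A, E, D are collinear ∩ FD ⟂ AE]
   → D = (264/29, 138/29)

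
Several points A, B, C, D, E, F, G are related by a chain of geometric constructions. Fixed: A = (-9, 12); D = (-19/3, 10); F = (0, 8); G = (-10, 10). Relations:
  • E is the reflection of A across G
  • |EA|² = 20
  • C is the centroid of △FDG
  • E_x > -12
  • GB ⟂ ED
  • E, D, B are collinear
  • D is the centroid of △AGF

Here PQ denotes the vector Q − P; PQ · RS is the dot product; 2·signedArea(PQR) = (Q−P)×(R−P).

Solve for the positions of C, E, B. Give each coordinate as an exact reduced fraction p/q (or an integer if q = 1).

1. C_x = -49/9  [C is the centroid of △FDG]
2. C_y = 28/3  [C is the centroid of △FDG]
   → C = (-49/9, 28/3)
3. E_x = -11  [E is the reflection of A across G]
4. E_y = 8  [E is the reflection of A across G]
   → E = (-11, 8)
5. B_x = -547/58  [E, D, B are collinear ∩ GB ⟂ ED]
6. B_y = 503/58  [E, D, B are collinear ∩ GB ⟂ ED]
   → B = (-547/58, 503/58)

B = (-547/58, 503/58)
C = (-49/9, 28/3)
E = (-11, 8)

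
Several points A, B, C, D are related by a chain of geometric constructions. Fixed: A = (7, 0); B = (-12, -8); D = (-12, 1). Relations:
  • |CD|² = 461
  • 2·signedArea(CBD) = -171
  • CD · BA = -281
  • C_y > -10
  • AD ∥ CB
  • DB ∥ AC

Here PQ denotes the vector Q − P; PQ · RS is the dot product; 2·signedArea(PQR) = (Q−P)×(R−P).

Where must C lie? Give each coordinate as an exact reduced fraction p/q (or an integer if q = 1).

1. C_x = 7  [AD ∥ CB ∩ DB ∥ AC]
2. C_y = -9  [AD ∥ CB ∩ DB ∥ AC]
   → C = (7, -9)

C = (7, -9)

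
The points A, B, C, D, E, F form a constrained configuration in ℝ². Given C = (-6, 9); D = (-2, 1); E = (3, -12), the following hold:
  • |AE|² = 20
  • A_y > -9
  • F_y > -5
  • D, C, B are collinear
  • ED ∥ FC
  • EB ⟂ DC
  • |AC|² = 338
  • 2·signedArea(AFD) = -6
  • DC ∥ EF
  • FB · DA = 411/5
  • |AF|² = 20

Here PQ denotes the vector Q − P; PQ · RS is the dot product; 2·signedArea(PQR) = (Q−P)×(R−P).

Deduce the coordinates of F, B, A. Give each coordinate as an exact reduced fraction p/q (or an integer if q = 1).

A = (1, -8)
B = (21/5, -57/5)
F = (-1, -4)

1. F_x = -1  [ED ∥ FC ∩ DC ∥ EF]
2. F_y = -4  [ED ∥ FC ∩ DC ∥ EF]
   → F = (-1, -4)
3. B_x = 21/5  [D, C, B are collinear ∩ EB ⟂ DC]
4. B_y = -57/5  [D, C, B are collinear ∩ EB ⟂ DC]
   → B = (21/5, -57/5)
5. A_x = 1  [2·signedArea(AFD) = -6 ∩ FB · DA = 411/5]
6. A_y = -8  [2·signedArea(AFD) = -6 ∩ FB · DA = 411/5]
   → A = (1, -8)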